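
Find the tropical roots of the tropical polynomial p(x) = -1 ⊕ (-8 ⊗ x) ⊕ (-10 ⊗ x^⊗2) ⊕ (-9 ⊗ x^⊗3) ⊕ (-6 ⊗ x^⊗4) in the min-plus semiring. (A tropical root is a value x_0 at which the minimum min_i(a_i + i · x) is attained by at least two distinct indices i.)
Roots: {-3, -1, 2, 7}

Each tropical root is a break point of the lower envelope of the lines y = a_i + i · x (there are 5 lines, with slopes 0, 1, ..., 4). Only the lines that attain the minimum somewhere contribute to roots; other lines are dominated. Here the surviving (envelope) indices are i = 4, i = 3, i = 2, i = 1, i = 0.
Intersections between consecutive envelope lines give the roots: for adjacent envelope indices i < j the intersection is x = (a_i − a_j) / (j − i). Reading off the sorted break points: {-3, -1, 2, 7}.
Verification: at each break x_0, at least two indices attain the minimum of min_i(a_i + i · x_0).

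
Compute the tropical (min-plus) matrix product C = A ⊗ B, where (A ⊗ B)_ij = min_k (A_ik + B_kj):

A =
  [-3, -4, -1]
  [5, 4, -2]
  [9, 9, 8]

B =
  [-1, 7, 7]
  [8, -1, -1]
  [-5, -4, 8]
A ⊗ B =
  [-6, -5, -5]
  [-7, -6, 3]
  [3, 4, 8]

Apply the min-plus product entry-by-entry:
  C[0][0] = min over k of (A[0][0] + B[0][0] = -3 + -1 = -4, A[0][1] + B[1][0] = -4 + 8 = 4, A[0][2] + B[2][0] = -1 + -5 = -6) = -6 (attained at k = 2)
  C[0][1] = min over k of (A[0][0] + B[0][1] = -3 + 7 = 4, A[0][1] + B[1][1] = -4 + -1 = -5, A[0][2] + B[2][1] = -1 + -4 = -5) = -5 (attained at k = 1)
  C[0][2] = min over k of (A[0][0] + B[0][2] = -3 + 7 = 4, A[0][1] + B[1][2] = -4 + -1 = -5, A[0][2] + B[2][2] = -1 + 8 = 7) = -5 (attained at k = 1)
  C[1][0] = min over k of (A[1][0] + B[0][0] = 5 + -1 = 4, A[1][1] + B[1][0] = 4 + 8 = 12, A[1][2] + B[2][0] = -2 + -5 = -7) = -7 (attained at k = 2)
  C[1][1] = min over k of (A[1][0] + B[0][1] = 5 + 7 = 12, A[1][1] + B[1][1] = 4 + -1 = 3, A[1][2] + B[2][1] = -2 + -4 = -6) = -6 (attained at k = 2)
  C[1][2] = min over k of (A[1][0] + B[0][2] = 5 + 7 = 12, A[1][1] + B[1][2] = 4 + -1 = 3, A[1][2] + B[2][2] = -2 + 8 = 6) = 3 (attained at k = 1)
  C[2][0] = min over k of (A[2][0] + B[0][0] = 9 + -1 = 8, A[2][1] + B[1][0] = 9 + 8 = 17, A[2][2] + B[2][0] = 8 + -5 = 3) = 3 (attained at k = 2)
  C[2][1] = min over k of (A[2][0] + B[0][1] = 9 + 7 = 16, A[2][1] + B[1][1] = 9 + -1 = 8, A[2][2] + B[2][1] = 8 + -4 = 4) = 4 (attained at k = 2)
  C[2][2] = min over k of (A[2][0] + B[0][2] = 9 + 7 = 16, A[2][1] + B[1][2] = 9 + -1 = 8, A[2][2] + B[2][2] = 8 + 8 = 16) = 8 (attained at k = 1)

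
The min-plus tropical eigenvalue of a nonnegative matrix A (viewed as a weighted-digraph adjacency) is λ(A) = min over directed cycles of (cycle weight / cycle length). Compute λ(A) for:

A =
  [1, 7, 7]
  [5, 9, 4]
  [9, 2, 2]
λ(A) = 1

Enumerate directed cycles and compute their means (weight / length). Sample:
  cycle 0 → 0: weight = 1, length = 1, mean = 1/1 ≈ 1.000
  cycle 1 → 1: weight = 9, length = 1, mean = 9/1 ≈ 9.000
  cycle 2 → 2: weight = 2, length = 1, mean = 2/1 ≈ 2.000
  cycle 0 → 1 → 0: weight = 12, length = 2, mean = 12/2 ≈ 6.000
  cycle 0 → 2 → 0: weight = 16, length = 2, mean = 16/2 ≈ 8.000
  cycle 1 → 0 → 1: weight = 12, length = 2, mean = 12/2 ≈ 6.000
Minimum mean = 1.000, attained e.g. along the cycle 0 → 0 with weight 1 and length 1. So λ(A) = 1/1 = 1.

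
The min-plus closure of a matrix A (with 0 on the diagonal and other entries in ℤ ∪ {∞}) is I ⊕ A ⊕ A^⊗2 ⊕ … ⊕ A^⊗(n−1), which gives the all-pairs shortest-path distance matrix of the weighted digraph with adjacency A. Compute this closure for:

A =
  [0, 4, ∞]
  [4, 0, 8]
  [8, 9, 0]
Closure =
  [0, 4, 12]
  [4, 0, 8]
  [8, 9, 0]

This is the Floyd-Warshall all-pairs shortest-path computation. For each intermediate vertex k = 0, 1, …, 2, update dist[i][j] ← min(dist[i][j], dist[i][k] + dist[k][j]). The final matrix gives, for each (i, j), the minimum total weight of any directed path from i to j (possibly empty when i = j).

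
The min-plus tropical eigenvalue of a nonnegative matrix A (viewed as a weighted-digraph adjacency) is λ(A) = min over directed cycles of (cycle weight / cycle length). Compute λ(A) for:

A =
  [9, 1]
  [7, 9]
λ(A) = 4

Enumerate directed cycles and compute their means (weight / length). Sample:
  cycle 0 → 0: weight = 9, length = 1, mean = 9/1 ≈ 9.000
  cycle 1 → 1: weight = 9, length = 1, mean = 9/1 ≈ 9.000
  cycle 0 → 1 → 0: weight = 8, length = 2, mean = 8/2 ≈ 4.000
  cycle 1 → 0 → 1: weight = 8, length = 2, mean = 8/2 ≈ 4.000
Minimum mean = 4.000, attained e.g. along the cycle 0 → 1 → 0 with weight 8 and length 2. So λ(A) = 8/2 = 4.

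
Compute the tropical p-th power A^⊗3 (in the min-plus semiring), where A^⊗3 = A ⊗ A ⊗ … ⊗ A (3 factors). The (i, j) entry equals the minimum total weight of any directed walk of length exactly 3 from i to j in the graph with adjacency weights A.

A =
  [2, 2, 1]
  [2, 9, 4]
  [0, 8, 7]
A^⊗3 =
  [3, 3, 2]
  [3, 6, 5]
  [1, 4, 3]

Each entry (A^⊗3)_ij equals the minimum over all length-3 walks i = v_0 → v_1 → … → v_3 = j of Σ_t A[v_t][v_{t+1}]. For example, for (i, j) = (0, 2) we minimise over 9 possible intermediate vertex sequences; the minimum is 2, attained along the walk 0 → 2 → 0 → 2.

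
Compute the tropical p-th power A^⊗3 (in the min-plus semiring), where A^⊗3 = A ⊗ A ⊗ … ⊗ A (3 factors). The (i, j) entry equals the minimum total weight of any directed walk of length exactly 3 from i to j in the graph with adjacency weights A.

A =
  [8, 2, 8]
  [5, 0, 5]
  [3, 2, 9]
A^⊗3 =
  [7, 2, 7]
  [5, 0, 5]
  [7, 2, 7]

Each entry (A^⊗3)_ij equals the minimum over all length-3 walks i = v_0 → v_1 → … → v_3 = j of Σ_t A[v_t][v_{t+1}]. For example, for (i, j) = (0, 2) we minimise over 9 possible intermediate vertex sequences; the minimum is 7, attained along the walk 0 → 1 → 1 → 2.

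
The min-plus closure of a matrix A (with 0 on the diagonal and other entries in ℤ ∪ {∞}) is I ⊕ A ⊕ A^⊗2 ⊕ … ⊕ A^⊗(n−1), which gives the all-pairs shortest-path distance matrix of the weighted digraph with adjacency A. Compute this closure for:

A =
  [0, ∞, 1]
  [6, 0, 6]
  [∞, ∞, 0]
Closure =
  [0, ∞, 1]
  [6, 0, 6]
  [∞, ∞, 0]

This is the Floyd-Warshall all-pairs shortest-path computation. For each intermediate vertex k = 0, 1, …, 2, update dist[i][j] ← min(dist[i][j], dist[i][k] + dist[k][j]). The final matrix gives, for each (i, j), the minimum total weight of any directed path from i to j (possibly empty when i = j).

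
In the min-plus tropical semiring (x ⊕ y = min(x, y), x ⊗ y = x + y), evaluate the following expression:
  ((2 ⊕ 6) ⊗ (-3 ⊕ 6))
((2 ⊕ 6) ⊗ (-3 ⊕ 6)) = -1

Expand innermost to outermost. Recall ⊕ takes the minimum of its arguments and ⊗ takes their sum. Working out the expression ((2 ⊕ 6) ⊗ (-3 ⊕ 6)) gives -1.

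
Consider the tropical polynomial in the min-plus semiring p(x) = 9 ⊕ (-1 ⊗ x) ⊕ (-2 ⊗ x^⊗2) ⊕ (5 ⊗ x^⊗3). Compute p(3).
p(3) = 2

A tropical monomial a ⊗ x^⊗i evaluates to a + i · x. Evaluating each term at x = 3:
  Term 0 contributes 9 + 0 · 3 = 9
  Term 1 contributes -1 + 1 · 3 = 2
  Term 2 contributes -2 + 2 · 3 = 4
  Term 3 contributes 5 + 3 · 3 = 14
p(3) = ⊕ of these = min[9, 2, 4, 14] = 2.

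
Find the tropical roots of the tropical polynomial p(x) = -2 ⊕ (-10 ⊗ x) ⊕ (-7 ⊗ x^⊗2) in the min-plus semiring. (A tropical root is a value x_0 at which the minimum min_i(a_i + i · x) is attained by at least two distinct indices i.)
Roots: {-3, 8}

Each tropical root is a break point of the lower envelope of the lines y = a_i + i · x (there are 3 lines, with slopes 0, 1, ..., 2). Only the lines that attain the minimum somewhere contribute to roots; other lines are dominated. Here the surviving (envelope) indices are i = 2, i = 1, i = 0.
Intersections between consecutive envelope lines give the roots: for adjacent envelope indices i < j the intersection is x = (a_i − a_j) / (j − i). Reading off the sorted break points: {-3, 8}.
Verification: at each break x_0, at least two indices attain the minimum of min_i(a_i + i · x_0).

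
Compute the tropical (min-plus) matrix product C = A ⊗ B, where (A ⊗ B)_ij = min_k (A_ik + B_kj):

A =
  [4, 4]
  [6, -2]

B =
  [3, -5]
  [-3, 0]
A ⊗ B =
  [1, -1]
  [-5, -2]

Apply the min-plus product entry-by-entry:
  C[0][0] = min over k of (A[0][0] + B[0][0] = 4 + 3 = 7, A[0][1] + B[1][0] = 4 + -3 = 1) = 1 (attained at k = 1)
  C[0][1] = min over k of (A[0][0] + B[0][1] = 4 + -5 = -1, A[0][1] + B[1][1] = 4 + 0 = 4) = -1 (attained at k = 0)
  C[1][0] = min over k of (A[1][0] + B[0][0] = 6 + 3 = 9, A[1][1] + B[1][0] = -2 + -3 = -5) = -5 (attained at k = 1)
  C[1][1] = min over k of (A[1][0] + B[0][1] = 6 + -5 = 1, A[1][1] + B[1][1] = -2 + 0 = -2) = -2 (attained at k = 1)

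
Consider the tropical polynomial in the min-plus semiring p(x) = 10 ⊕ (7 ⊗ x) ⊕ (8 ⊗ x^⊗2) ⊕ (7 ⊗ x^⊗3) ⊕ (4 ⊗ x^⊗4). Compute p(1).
p(1) = 8

A tropical monomial a ⊗ x^⊗i evaluates to a + i · x. Evaluating each term at x = 1:
  Term 0 contributes 10 + 0 · 1 = 10
  Term 1 contributes 7 + 1 · 1 = 8
  Term 2 contributes 8 + 2 · 1 = 10
  Term 3 contributes 7 + 3 · 1 = 10
  Term 4 contributes 4 + 4 · 1 = 8
p(1) = ⊕ of these = min[10, 8, 10, 10, 8] = 8.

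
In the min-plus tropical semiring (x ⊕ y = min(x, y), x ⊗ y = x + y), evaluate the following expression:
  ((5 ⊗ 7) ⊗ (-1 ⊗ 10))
((5 ⊗ 7) ⊗ (-1 ⊗ 10)) = 21

Expand innermost to outermost. Recall ⊕ takes the minimum of its arguments and ⊗ takes their sum. Working out the expression ((5 ⊗ 7) ⊗ (-1 ⊗ 10)) gives 21.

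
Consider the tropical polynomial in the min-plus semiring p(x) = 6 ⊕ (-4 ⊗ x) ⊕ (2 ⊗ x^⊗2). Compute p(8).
p(8) = 4

A tropical monomial a ⊗ x^⊗i evaluates to a + i · x. Evaluating each term at x = 8:
  Term 0 contributes 6 + 0 · 8 = 6
  Term 1 contributes -4 + 1 · 8 = 4
  Term 2 contributes 2 + 2 · 8 = 18
p(8) = ⊕ of these = min[6, 4, 18] = 4.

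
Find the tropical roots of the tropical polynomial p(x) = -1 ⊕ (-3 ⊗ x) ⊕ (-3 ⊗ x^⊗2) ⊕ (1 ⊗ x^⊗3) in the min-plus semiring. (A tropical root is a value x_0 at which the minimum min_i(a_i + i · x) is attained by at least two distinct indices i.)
Roots: {-4, 0, 2}

Each tropical root is a break point of the lower envelope of the lines y = a_i + i · x (there are 4 lines, with slopes 0, 1, ..., 3). Only the lines that attain the minimum somewhere contribute to roots; other lines are dominated. Here the surviving (envelope) indices are i = 3, i = 2, i = 1, i = 0.
Intersections between consecutive envelope lines give the roots: for adjacent envelope indices i < j the intersection is x = (a_i − a_j) / (j − i). Reading off the sorted break points: {-4, 0, 2}.
Verification: at each break x_0, at least two indices attain the minimum of min_i(a_i + i · x_0).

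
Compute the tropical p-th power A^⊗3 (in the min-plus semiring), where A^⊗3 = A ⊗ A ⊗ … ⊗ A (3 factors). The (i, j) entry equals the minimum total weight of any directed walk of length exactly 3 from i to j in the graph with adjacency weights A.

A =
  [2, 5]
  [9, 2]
A^⊗3 =
  [6, 9]
  [13, 6]

Each entry (A^⊗3)_ij equals the minimum over all length-3 walks i = v_0 → v_1 → … → v_3 = j of Σ_t A[v_t][v_{t+1}]. For example, for (i, j) = (0, 1) we minimise over 4 possible intermediate vertex sequences; the minimum is 9, attained along the walk 0 → 0 → 0 → 1.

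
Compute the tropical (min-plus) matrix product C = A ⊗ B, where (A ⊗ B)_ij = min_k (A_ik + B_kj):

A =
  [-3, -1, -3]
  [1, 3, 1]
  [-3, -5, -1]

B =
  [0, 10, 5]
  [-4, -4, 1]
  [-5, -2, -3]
A ⊗ B =
  [-8, -5, -6]
  [-4, -1, -2]
  [-9, -9, -4]

Apply the min-plus product entry-by-entry:
  C[0][0] = min over k of (A[0][0] + B[0][0] = -3 + 0 = -3, A[0][1] + B[1][0] = -1 + -4 = -5, A[0][2] + B[2][0] = -3 + -5 = -8) = -8 (attained at k = 2)
  C[0][1] = min over k of (A[0][0] + B[0][1] = -3 + 10 = 7, A[0][1] + B[1][1] = -1 + -4 = -5, A[0][2] + B[2][1] = -3 + -2 = -5) = -5 (attained at k = 1)
  C[0][2] = min over k of (A[0][0] + B[0][2] = -3 + 5 = 2, A[0][1] + B[1][2] = -1 + 1 = 0, A[0][2] + B[2][2] = -3 + -3 = -6) = -6 (attained at k = 2)
  C[1][0] = min over k of (A[1][0] + B[0][0] = 1 + 0 = 1, A[1][1] + B[1][0] = 3 + -4 = -1, A[1][2] + B[2][0] = 1 + -5 = -4) = -4 (attained at k = 2)
  C[1][1] = min over k of (A[1][0] + B[0][1] = 1 + 10 = 11, A[1][1] + B[1][1] = 3 + -4 = -1, A[1][2] + B[2][1] = 1 + -2 = -1) = -1 (attained at k = 1)
  C[1][2] = min over k of (A[1][0] + B[0][2] = 1 + 5 = 6, A[1][1] + B[1][2] = 3 + 1 = 4, A[1][2] + B[2][2] = 1 + -3 = -2) = -2 (attained at k = 2)
  C[2][0] = min over k of (A[2][0] + B[0][0] = -3 + 0 = -3, A[2][1] + B[1][0] = -5 + -4 = -9, A[2][2] + B[2][0] = -1 + -5 = -6) = -9 (attained at k = 1)
  C[2][1] = min over k of (A[2][0] + B[0][1] = -3 + 10 = 7, A[2][1] + B[1][1] = -5 + -4 = -9, A[2][2] + B[2][1] = -1 + -2 = -3) = -9 (attained at k = 1)
  C[2][2] = min over k of (A[2][0] + B[0][2] = -3 + 5 = 2, A[2][1] + B[1][2] = -5 + 1 = -4, A[2][2] + B[2][2] = -1 + -3 = -4) = -4 (attained at k = 1)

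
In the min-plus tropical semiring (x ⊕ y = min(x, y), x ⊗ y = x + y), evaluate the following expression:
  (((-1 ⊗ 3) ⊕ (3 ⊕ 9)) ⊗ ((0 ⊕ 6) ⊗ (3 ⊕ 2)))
(((-1 ⊗ 3) ⊕ (3 ⊕ 9)) ⊗ ((0 ⊕ 6) ⊗ (3 ⊕ 2))) = 4

Expand innermost to outermost. Recall ⊕ takes the minimum of its arguments and ⊗ takes their sum. Working out the expression (((-1 ⊗ 3) ⊕ (3 ⊕ 9)) ⊗ ((0 ⊕ 6) ⊗ (3 ⊕ 2))) gives 4.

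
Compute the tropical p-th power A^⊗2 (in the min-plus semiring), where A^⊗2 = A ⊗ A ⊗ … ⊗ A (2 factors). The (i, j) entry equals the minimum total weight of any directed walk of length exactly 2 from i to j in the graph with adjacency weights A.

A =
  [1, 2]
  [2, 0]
A^⊗2 =
  [2, 2]
  [2, 0]

Each entry (A^⊗2)_ij equals the minimum over all length-2 walks i = v_0 → v_1 → … → v_2 = j of Σ_t A[v_t][v_{t+1}]. For example, for (i, j) = (0, 1) we minimise over 2 possible intermediate vertex sequences; the minimum is 2, attained along the walk 0 → 1 → 1.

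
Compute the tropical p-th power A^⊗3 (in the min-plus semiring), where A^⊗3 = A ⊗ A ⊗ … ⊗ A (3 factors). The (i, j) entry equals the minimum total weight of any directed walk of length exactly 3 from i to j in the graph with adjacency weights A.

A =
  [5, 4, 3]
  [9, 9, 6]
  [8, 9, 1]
A^⊗3 =
  [12, 13, 5]
  [15, 16, 8]
  [10, 11, 3]

Each entry (A^⊗3)_ij equals the minimum over all length-3 walks i = v_0 → v_1 → … → v_3 = j of Σ_t A[v_t][v_{t+1}]. For example, for (i, j) = (0, 2) we minimise over 9 possible intermediate vertex sequences; the minimum is 5, attained along the walk 0 → 2 → 2 → 2.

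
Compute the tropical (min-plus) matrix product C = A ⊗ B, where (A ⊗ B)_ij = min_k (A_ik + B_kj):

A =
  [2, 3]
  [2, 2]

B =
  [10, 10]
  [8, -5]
A ⊗ B =
  [11, -2]
  [10, -3]

Apply the min-plus product entry-by-entry:
  C[0][0] = min over k of (A[0][0] + B[0][0] = 2 + 10 = 12, A[0][1] + B[1][0] = 3 + 8 = 11) = 11 (attained at k = 1)
  C[0][1] = min over k of (A[0][0] + B[0][1] = 2 + 10 = 12, A[0][1] + B[1][1] = 3 + -5 = -2) = -2 (attained at k = 1)
  C[1][0] = min over k of (A[1][0] + B[0][0] = 2 + 10 = 12, A[1][1] + B[1][0] = 2 + 8 = 10) = 10 (attained at k = 1)
  C[1][1] = min over k of (A[1][0] + B[0][1] = 2 + 10 = 12, A[1][1] + B[1][1] = 2 + -5 = -3) = -3 (attained at k = 1)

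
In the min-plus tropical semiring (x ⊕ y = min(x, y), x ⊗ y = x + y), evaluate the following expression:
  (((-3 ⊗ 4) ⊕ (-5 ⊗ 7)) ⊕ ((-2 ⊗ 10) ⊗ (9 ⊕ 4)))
(((-3 ⊗ 4) ⊕ (-5 ⊗ 7)) ⊕ ((-2 ⊗ 10) ⊗ (9 ⊕ 4))) = 1

Expand innermost to outermost. Recall ⊕ takes the minimum of its arguments and ⊗ takes their sum. Working out the expression (((-3 ⊗ 4) ⊕ (-5 ⊗ 7)) ⊕ ((-2 ⊗ 10) ⊗ (9 ⊕ 4))) gives 1.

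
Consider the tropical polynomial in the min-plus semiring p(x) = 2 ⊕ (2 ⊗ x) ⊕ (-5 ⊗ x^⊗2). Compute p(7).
p(7) = 2

A tropical monomial a ⊗ x^⊗i evaluates to a + i · x. Evaluating each term at x = 7:
  Term 0 contributes 2 + 0 · 7 = 2
  Term 1 contributes 2 + 1 · 7 = 9
  Term 2 contributes -5 + 2 · 7 = 9
p(7) = ⊕ of these = min[2, 9, 9] = 2.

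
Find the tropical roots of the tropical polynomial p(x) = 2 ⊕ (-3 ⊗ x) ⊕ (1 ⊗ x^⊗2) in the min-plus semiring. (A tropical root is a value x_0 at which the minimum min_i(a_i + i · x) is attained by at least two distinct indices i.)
Roots: {-4, 5}

Each tropical root is a break point of the lower envelope of the lines y = a_i + i · x (there are 3 lines, with slopes 0, 1, ..., 2). Only the lines that attain the minimum somewhere contribute to roots; other lines are dominated. Here the surviving (envelope) indices are i = 2, i = 1, i = 0.
Intersections between consecutive envelope lines give the roots: for adjacent envelope indices i < j the intersection is x = (a_i − a_j) / (j − i). Reading off the sorted break points: {-4, 5}.
Verification: at each break x_0, at least two indices attain the minimum of min_i(a_i + i · x_0).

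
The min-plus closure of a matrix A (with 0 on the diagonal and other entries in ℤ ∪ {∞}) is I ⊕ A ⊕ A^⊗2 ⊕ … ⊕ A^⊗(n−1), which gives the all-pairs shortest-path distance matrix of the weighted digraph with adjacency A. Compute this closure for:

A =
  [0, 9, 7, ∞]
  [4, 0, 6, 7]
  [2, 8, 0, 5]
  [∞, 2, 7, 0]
Closure =
  [0, 9, 7, 12]
  [4, 0, 6, 7]
  [2, 7, 0, 5]
  [6, 2, 7, 0]

This is the Floyd-Warshall all-pairs shortest-path computation. For each intermediate vertex k = 0, 1, …, 3, update dist[i][j] ← min(dist[i][j], dist[i][k] + dist[k][j]). The final matrix gives, for each (i, j), the minimum total weight of any directed path from i to j (possibly empty when i = j).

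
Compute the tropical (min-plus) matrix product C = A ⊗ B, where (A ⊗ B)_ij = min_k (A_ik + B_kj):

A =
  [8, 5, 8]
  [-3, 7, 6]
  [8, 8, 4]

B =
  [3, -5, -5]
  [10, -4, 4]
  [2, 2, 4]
A ⊗ B =
  [10, 1, 3]
  [0, -8, -8]
  [6, 3, 3]

Apply the min-plus product entry-by-entry:
  C[0][0] = min over k of (A[0][0] + B[0][0] = 8 + 3 = 11, A[0][1] + B[1][0] = 5 + 10 = 15, A[0][2] + B[2][0] = 8 + 2 = 10) = 10 (attained at k = 2)
  C[0][1] = min over k of (A[0][0] + B[0][1] = 8 + -5 = 3, A[0][1] + B[1][1] = 5 + -4 = 1, A[0][2] + B[2][1] = 8 + 2 = 10) = 1 (attained at k = 1)
  C[0][2] = min over k of (A[0][0] + B[0][2] = 8 + -5 = 3, A[0][1] + B[1][2] = 5 + 4 = 9, A[0][2] + B[2][2] = 8 + 4 = 12) = 3 (attained at k = 0)
  C[1][0] = min over k of (A[1][0] + B[0][0] = -3 + 3 = 0, A[1][1] + B[1][0] = 7 + 10 = 17, A[1][2] + B[2][0] = 6 + 2 = 8) = 0 (attained at k = 0)
  C[1][1] = min over k of (A[1][0] + B[0][1] = -3 + -5 = -8, A[1][1] + B[1][1] = 7 + -4 = 3, A[1][2] + B[2][1] = 6 + 2 = 8) = -8 (attained at k = 0)
  C[1][2] = min over k of (A[1][0] + B[0][2] = -3 + -5 = -8, A[1][1] + B[1][2] = 7 + 4 = 11, A[1][2] + B[2][2] = 6 + 4 = 10) = -8 (attained at k = 0)
  C[2][0] = min over k of (A[2][0] + B[0][0] = 8 + 3 = 11, A[2][1] + B[1][0] = 8 + 10 = 18, A[2][2] + B[2][0] = 4 + 2 = 6) = 6 (attained at k = 2)
  C[2][1] = min over k of (A[2][0] + B[0][1] = 8 + -5 = 3, A[2][1] + B[1][1] = 8 + -4 = 4, A[2][2] + B[2][1] = 4 + 2 = 6) = 3 (attained at k = 0)
  C[2][2] = min over k of (A[2][0] + B[0][2] = 8 + -5 = 3, A[2][1] + B[1][2] = 8 + 4 = 12, A[2][2] + B[2][2] = 4 + 4 = 8) = 3 (attained at k = 0)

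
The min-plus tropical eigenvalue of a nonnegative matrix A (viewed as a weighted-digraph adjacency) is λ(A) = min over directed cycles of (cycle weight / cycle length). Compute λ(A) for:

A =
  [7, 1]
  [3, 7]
λ(A) = 2

Enumerate directed cycles and compute their means (weight / length). Sample:
  cycle 0 → 0: weight = 7, length = 1, mean = 7/1 ≈ 7.000
  cycle 1 → 1: weight = 7, length = 1, mean = 7/1 ≈ 7.000
  cycle 0 → 1 → 0: weight = 4, length = 2, mean = 4/2 ≈ 2.000
  cycle 1 → 0 → 1: weight = 4, length = 2, mean = 4/2 ≈ 2.000
Minimum mean = 2.000, attained e.g. along the cycle 0 → 1 → 0 with weight 4 and length 2. So λ(A) = 4/2 = 2.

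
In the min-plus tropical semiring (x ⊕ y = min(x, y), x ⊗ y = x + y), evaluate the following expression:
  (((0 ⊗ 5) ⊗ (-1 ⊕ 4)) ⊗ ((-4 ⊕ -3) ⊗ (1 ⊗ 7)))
(((0 ⊗ 5) ⊗ (-1 ⊕ 4)) ⊗ ((-4 ⊕ -3) ⊗ (1 ⊗ 7))) = 8

Expand innermost to outermost. Recall ⊕ takes the minimum of its arguments and ⊗ takes their sum. Working out the expression (((0 ⊗ 5) ⊗ (-1 ⊕ 4)) ⊗ ((-4 ⊕ -3) ⊗ (1 ⊗ 7))) gives 8.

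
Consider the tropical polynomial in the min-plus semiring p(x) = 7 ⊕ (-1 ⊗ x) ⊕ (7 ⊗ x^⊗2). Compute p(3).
p(3) = 2

A tropical monomial a ⊗ x^⊗i evaluates to a + i · x. Evaluating each term at x = 3:
  Term 0 contributes 7 + 0 · 3 = 7
  Term 1 contributes -1 + 1 · 3 = 2
  Term 2 contributes 7 + 2 · 3 = 13
p(3) = ⊕ of these = min[7, 2, 13] = 2.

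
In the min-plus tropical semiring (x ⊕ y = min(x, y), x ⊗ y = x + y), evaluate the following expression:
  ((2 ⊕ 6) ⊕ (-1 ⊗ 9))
((2 ⊕ 6) ⊕ (-1 ⊗ 9)) = 2

Expand innermost to outermost. Recall ⊕ takes the minimum of its arguments and ⊗ takes their sum. Working out the expression ((2 ⊕ 6) ⊕ (-1 ⊗ 9)) gives 2.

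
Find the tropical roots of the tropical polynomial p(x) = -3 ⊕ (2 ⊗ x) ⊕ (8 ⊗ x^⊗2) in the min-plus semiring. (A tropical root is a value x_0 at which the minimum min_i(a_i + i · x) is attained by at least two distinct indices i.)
Roots: {-6, -5}

Each tropical root is a break point of the lower envelope of the lines y = a_i + i · x (there are 3 lines, with slopes 0, 1, ..., 2). Only the lines that attain the minimum somewhere contribute to roots; other lines are dominated. Here the surviving (envelope) indices are i = 2, i = 1, i = 0.
Intersections between consecutive envelope lines give the roots: for adjacent envelope indices i < j the intersection is x = (a_i − a_j) / (j − i). Reading off the sorted break points: {-6, -5}.
Verification: at each break x_0, at least two indices attain the minimum of min_i(a_i + i · x_0).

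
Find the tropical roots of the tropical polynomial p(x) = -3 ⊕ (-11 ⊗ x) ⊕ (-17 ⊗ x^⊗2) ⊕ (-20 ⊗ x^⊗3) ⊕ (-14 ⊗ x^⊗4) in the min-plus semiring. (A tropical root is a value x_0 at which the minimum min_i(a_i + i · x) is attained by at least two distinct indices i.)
Roots: {-6, 3, 6, 8}

Each tropical root is a break point of the lower envelope of the lines y = a_i + i · x (there are 5 lines, with slopes 0, 1, ..., 4). Only the lines that attain the minimum somewhere contribute to roots; other lines are dominated. Here the surviving (envelope) indices are i = 4, i = 3, i = 2, i = 1, i = 0.
Intersections between consecutive envelope lines give the roots: for adjacent envelope indices i < j the intersection is x = (a_i − a_j) / (j − i). Reading off the sorted break points: {-6, 3, 6, 8}.
Verification: at each break x_0, at least two indices attain the minimum of min_i(a_i + i · x_0).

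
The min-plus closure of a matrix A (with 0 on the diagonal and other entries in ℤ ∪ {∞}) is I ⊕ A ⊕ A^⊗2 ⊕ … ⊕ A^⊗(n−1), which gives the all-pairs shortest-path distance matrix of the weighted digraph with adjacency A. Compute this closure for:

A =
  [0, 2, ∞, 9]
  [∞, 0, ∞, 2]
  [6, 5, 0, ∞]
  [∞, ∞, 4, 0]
Closure =
  [0, 2, 8, 4]
  [12, 0, 6, 2]
  [6, 5, 0, 7]
  [10, 9, 4, 0]

This is the Floyd-Warshall all-pairs shortest-path computation. For each intermediate vertex k = 0, 1, …, 3, update dist[i][j] ← min(dist[i][j], dist[i][k] + dist[k][j]). The final matrix gives, for each (i, j), the minimum total weight of any directed path from i to j (possibly empty when i = j).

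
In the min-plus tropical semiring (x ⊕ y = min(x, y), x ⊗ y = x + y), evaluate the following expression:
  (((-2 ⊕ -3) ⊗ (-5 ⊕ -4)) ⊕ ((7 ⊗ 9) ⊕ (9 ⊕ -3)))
(((-2 ⊕ -3) ⊗ (-5 ⊕ -4)) ⊕ ((7 ⊗ 9) ⊕ (9 ⊕ -3))) = -8

Expand innermost to outermost. Recall ⊕ takes the minimum of its arguments and ⊗ takes their sum. Working out the expression (((-2 ⊕ -3) ⊗ (-5 ⊕ -4)) ⊕ ((7 ⊗ 9) ⊕ (9 ⊕ -3))) gives -8.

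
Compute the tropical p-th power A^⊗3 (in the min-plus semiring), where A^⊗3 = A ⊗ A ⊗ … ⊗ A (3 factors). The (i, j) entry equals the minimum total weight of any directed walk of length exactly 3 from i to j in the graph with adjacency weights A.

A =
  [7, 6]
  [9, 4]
A^⊗3 =
  [19, 14]
  [17, 12]

Each entry (A^⊗3)_ij equals the minimum over all length-3 walks i = v_0 → v_1 → … → v_3 = j of Σ_t A[v_t][v_{t+1}]. For example, for (i, j) = (0, 1) we minimise over 4 possible intermediate vertex sequences; the minimum is 14, attained along the walk 0 → 1 → 1 → 1.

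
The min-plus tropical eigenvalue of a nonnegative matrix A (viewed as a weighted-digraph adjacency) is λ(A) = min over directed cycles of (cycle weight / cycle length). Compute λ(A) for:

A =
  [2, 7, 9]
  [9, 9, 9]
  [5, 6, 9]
λ(A) = 2

Enumerate directed cycles and compute their means (weight / length). Sample:
  cycle 0 → 0: weight = 2, length = 1, mean = 2/1 ≈ 2.000
  cycle 1 → 1: weight = 9, length = 1, mean = 9/1 ≈ 9.000
  cycle 2 → 2: weight = 9, length = 1, mean = 9/1 ≈ 9.000
  cycle 0 → 1 → 0: weight = 16, length = 2, mean = 16/2 ≈ 8.000
  cycle 0 → 2 → 0: weight = 14, length = 2, mean = 14/2 ≈ 7.000
  cycle 1 → 0 → 1: weight = 16, length = 2, mean = 16/2 ≈ 8.000
Minimum mean = 2.000, attained e.g. along the cycle 0 → 0 with weight 2 and length 1. So λ(A) = 2/1 = 2.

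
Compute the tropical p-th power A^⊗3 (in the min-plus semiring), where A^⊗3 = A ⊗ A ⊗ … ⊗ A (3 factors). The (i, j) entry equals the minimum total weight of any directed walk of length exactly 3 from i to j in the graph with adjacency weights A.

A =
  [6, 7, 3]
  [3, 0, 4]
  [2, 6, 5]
A^⊗3 =
  [10, 7, 8]
  [3, 0, 4]
  [7, 6, 10]

Each entry (A^⊗3)_ij equals the minimum over all length-3 walks i = v_0 → v_1 → … → v_3 = j of Σ_t A[v_t][v_{t+1}]. For example, for (i, j) = (0, 2) we minimise over 9 possible intermediate vertex sequences; the minimum is 8, attained along the walk 0 → 2 → 0 → 2.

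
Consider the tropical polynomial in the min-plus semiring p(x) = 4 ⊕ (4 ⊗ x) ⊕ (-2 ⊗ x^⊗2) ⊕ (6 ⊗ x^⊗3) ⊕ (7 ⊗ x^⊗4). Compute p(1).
p(1) = 0

A tropical monomial a ⊗ x^⊗i evaluates to a + i · x. Evaluating each term at x = 1:
  Term 0 contributes 4 + 0 · 1 = 4
  Term 1 contributes 4 + 1 · 1 = 5
  Term 2 contributes -2 + 2 · 1 = 0
  Term 3 contributes 6 + 3 · 1 = 9
  Term 4 contributes 7 + 4 · 1 = 11
p(1) = ⊕ of these = min[4, 5, 0, 9, 11] = 0.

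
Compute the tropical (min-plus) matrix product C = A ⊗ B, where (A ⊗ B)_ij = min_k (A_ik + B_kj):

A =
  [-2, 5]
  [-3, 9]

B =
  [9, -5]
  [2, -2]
A ⊗ B =
  [7, -7]
  [6, -8]

Apply the min-plus product entry-by-entry:
  C[0][0] = min over k of (A[0][0] + B[0][0] = -2 + 9 = 7, A[0][1] + B[1][0] = 5 + 2 = 7) = 7 (attained at k = 0)
  C[0][1] = min over k of (A[0][0] + B[0][1] = -2 + -5 = -7, A[0][1] + B[1][1] = 5 + -2 = 3) = -7 (attained at k = 0)
  C[1][0] = min over k of (A[1][0] + B[0][0] = -3 + 9 = 6, A[1][1] + B[1][0] = 9 + 2 = 11) = 6 (attained at k = 0)
  C[1][1] = min over k of (A[1][0] + B[0][1] = -3 + -5 = -8, A[1][1] + B[1][1] = 9 + -2 = 7) = -8 (attained at k = 0)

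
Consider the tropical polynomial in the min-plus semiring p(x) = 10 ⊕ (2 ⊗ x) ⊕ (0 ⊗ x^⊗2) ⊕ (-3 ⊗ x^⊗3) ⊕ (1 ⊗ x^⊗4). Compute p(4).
p(4) = 6

A tropical monomial a ⊗ x^⊗i evaluates to a + i · x. Evaluating each term at x = 4:
  Term 0 contributes 10 + 0 · 4 = 10
  Term 1 contributes 2 + 1 · 4 = 6
  Term 2 contributes 0 + 2 · 4 = 8
  Term 3 contributes -3 + 3 · 4 = 9
  Term 4 contributes 1 + 4 · 4 = 17
p(4) = ⊕ of these = min[10, 6, 8, 9, 17] = 6.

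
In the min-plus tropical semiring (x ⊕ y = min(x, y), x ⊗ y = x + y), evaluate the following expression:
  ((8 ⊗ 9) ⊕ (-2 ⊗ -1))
((8 ⊗ 9) ⊕ (-2 ⊗ -1)) = -3

Expand innermost to outermost. Recall ⊕ takes the minimum of its arguments and ⊗ takes their sum. Working out the expression ((8 ⊗ 9) ⊕ (-2 ⊗ -1)) gives -3.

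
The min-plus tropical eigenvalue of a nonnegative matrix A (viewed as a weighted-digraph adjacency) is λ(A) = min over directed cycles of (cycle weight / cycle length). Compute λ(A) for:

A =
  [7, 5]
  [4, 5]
λ(A) = 9/2

Enumerate directed cycles and compute their means (weight / length). Sample:
  cycle 0 → 0: weight = 7, length = 1, mean = 7/1 ≈ 7.000
  cycle 1 → 1: weight = 5, length = 1, mean = 5/1 ≈ 5.000
  cycle 0 → 1 → 0: weight = 9, length = 2, mean = 9/2 ≈ 4.500
  cycle 1 → 0 → 1: weight = 9, length = 2, mean = 9/2 ≈ 4.500
Minimum mean = 4.500, attained e.g. along the cycle 0 → 1 → 0 with weight 9 and length 2. So λ(A) = 9/2 = 9/2.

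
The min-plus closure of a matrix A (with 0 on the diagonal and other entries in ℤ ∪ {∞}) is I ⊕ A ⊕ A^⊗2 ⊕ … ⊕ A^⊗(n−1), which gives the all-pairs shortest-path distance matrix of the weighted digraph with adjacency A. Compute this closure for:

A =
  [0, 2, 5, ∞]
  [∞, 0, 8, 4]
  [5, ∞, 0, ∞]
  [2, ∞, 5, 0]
Closure =
  [0, 2, 5, 6]
  [6, 0, 8, 4]
  [5, 7, 0, 11]
  [2, 4, 5, 0]

This is the Floyd-Warshall all-pairs shortest-path computation. For each intermediate vertex k = 0, 1, …, 3, update dist[i][j] ← min(dist[i][j], dist[i][k] + dist[k][j]). The final matrix gives, for each (i, j), the minimum total weight of any directed path from i to j (possibly empty when i = j).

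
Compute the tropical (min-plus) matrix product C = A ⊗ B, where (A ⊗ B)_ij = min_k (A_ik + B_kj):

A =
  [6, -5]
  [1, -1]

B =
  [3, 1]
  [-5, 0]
A ⊗ B =
  [-10, -5]
  [-6, -1]

Apply the min-plus product entry-by-entry:
  C[0][0] = min over k of (A[0][0] + B[0][0] = 6 + 3 = 9, A[0][1] + B[1][0] = -5 + -5 = -10) = -10 (attained at k = 1)
  C[0][1] = min over k of (A[0][0] + B[0][1] = 6 + 1 = 7, A[0][1] + B[1][1] = -5 + 0 = -5) = -5 (attained at k = 1)
  C[1][0] = min over k of (A[1][0] + B[0][0] = 1 + 3 = 4, A[1][1] + B[1][0] = -1 + -5 = -6) = -6 (attained at k = 1)
  C[1][1] = min over k of (A[1][0] + B[0][1] = 1 + 1 = 2, A[1][1] + B[1][1] = -1 + 0 = -1) = -1 (attained at k = 1)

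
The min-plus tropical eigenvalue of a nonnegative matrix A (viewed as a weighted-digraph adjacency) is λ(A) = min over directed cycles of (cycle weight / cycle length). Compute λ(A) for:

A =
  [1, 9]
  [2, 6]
λ(A) = 1

Enumerate directed cycles and compute their means (weight / length). Sample:
  cycle 0 → 0: weight = 1, length = 1, mean = 1/1 ≈ 1.000
  cycle 1 → 1: weight = 6, length = 1, mean = 6/1 ≈ 6.000
  cycle 0 → 1 → 0: weight = 11, length = 2, mean = 11/2 ≈ 5.500
  cycle 1 → 0 → 1: weight = 11, length = 2, mean = 11/2 ≈ 5.500
Minimum mean = 1.000, attained e.g. along the cycle 0 → 0 with weight 1 and length 1. So λ(A) = 1/1 = 1.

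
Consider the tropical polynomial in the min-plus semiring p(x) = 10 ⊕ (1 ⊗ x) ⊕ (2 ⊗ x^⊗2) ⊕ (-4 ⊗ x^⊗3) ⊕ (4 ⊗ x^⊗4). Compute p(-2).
p(-2) = -10

A tropical monomial a ⊗ x^⊗i evaluates to a + i · x. Evaluating each term at x = -2:
  Term 0 contributes 10 + 0 · -2 = 10
  Term 1 contributes 1 + 1 · -2 = -1
  Term 2 contributes 2 + 2 · -2 = -2
  Term 3 contributes -4 + 3 · -2 = -10
  Term 4 contributes 4 + 4 · -2 = -4
p(-2) = ⊕ of these = min[10, -1, -2, -10, -4] = -10.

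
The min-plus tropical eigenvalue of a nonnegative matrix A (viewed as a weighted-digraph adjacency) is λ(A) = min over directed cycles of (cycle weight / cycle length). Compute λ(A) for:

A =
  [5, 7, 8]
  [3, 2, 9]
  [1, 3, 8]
λ(A) = 2

Enumerate directed cycles and compute their means (weight / length). Sample:
  cycle 0 → 0: weight = 5, length = 1, mean = 5/1 ≈ 5.000
  cycle 1 → 1: weight = 2, length = 1, mean = 2/1 ≈ 2.000
  cycle 2 → 2: weight = 8, length = 1, mean = 8/1 ≈ 8.000
  cycle 0 → 1 → 0: weight = 10, length = 2, mean = 10/2 ≈ 5.000
  cycle 0 → 2 → 0: weight = 9, length = 2, mean = 9/2 ≈ 4.500
  cycle 1 → 0 → 1: weight = 10, length = 2, mean = 10/2 ≈ 5.000
Minimum mean = 2.000, attained e.g. along the cycle 1 → 1 with weight 2 and length 1. So λ(A) = 2/1 = 2.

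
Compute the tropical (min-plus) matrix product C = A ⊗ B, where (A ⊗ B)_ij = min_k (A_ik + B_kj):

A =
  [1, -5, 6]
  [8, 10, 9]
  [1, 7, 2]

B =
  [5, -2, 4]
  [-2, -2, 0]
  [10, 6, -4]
A ⊗ B =
  [-7, -7, -5]
  [8, 6, 5]
  [5, -1, -2]

Apply the min-plus product entry-by-entry:
  C[0][0] = min over k of (A[0][0] + B[0][0] = 1 + 5 = 6, A[0][1] + B[1][0] = -5 + -2 = -7, A[0][2] + B[2][0] = 6 + 10 = 16) = -7 (attained at k = 1)
  C[0][1] = min over k of (A[0][0] + B[0][1] = 1 + -2 = -1, A[0][1] + B[1][1] = -5 + -2 = -7, A[0][2] + B[2][1] = 6 + 6 = 12) = -7 (attained at k = 1)
  C[0][2] = min over k of (A[0][0] + B[0][2] = 1 + 4 = 5, A[0][1] + B[1][2] = -5 + 0 = -5, A[0][2] + B[2][2] = 6 + -4 = 2) = -5 (attained at k = 1)
  C[1][0] = min over k of (A[1][0] + B[0][0] = 8 + 5 = 13, A[1][1] + B[1][0] = 10 + -2 = 8, A[1][2] + B[2][0] = 9 + 10 = 19) = 8 (attained at k = 1)
  C[1][1] = min over k of (A[1][0] + B[0][1] = 8 + -2 = 6, A[1][1] + B[1][1] = 10 + -2 = 8, A[1][2] + B[2][1] = 9 + 6 = 15) = 6 (attained at k = 0)
  C[1][2] = min over k of (A[1][0] + B[0][2] = 8 + 4 = 12, A[1][1] + B[1][2] = 10 + 0 = 10, A[1][2] + B[2][2] = 9 + -4 = 5) = 5 (attained at k = 2)
  C[2][0] = min over k of (A[2][0] + B[0][0] = 1 + 5 = 6, A[2][1] + B[1][0] = 7 + -2 = 5, A[2][2] + B[2][0] = 2 + 10 = 12) = 5 (attained at k = 1)
  C[2][1] = min over k of (A[2][0] + B[0][1] = 1 + -2 = -1, A[2][1] + B[1][1] = 7 + -2 = 5, A[2][2] + B[2][1] = 2 + 6 = 8) = -1 (attained at k = 0)
  C[2][2] = min over k of (A[2][0] + B[0][2] = 1 + 4 = 5, A[2][1] + B[1][2] = 7 + 0 = 7, A[2][2] + B[2][2] = 2 + -4 = -2) = -2 (attained at k = 2)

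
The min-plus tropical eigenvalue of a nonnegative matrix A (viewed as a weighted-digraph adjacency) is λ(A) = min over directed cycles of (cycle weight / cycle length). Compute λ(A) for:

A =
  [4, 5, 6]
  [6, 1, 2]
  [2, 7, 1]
λ(A) = 1

Enumerate directed cycles and compute their means (weight / length). Sample:
  cycle 0 → 0: weight = 4, length = 1, mean = 4/1 ≈ 4.000
  cycle 1 → 1: weight = 1, length = 1, mean = 1/1 ≈ 1.000
  cycle 2 → 2: weight = 1, length = 1, mean = 1/1 ≈ 1.000
  cycle 0 → 1 → 0: weight = 11, length = 2, mean = 11/2 ≈ 5.500
  cycle 0 → 2 → 0: weight = 8, length = 2, mean = 8/2 ≈ 4.000
  cycle 1 → 0 → 1: weight = 11, length = 2, mean = 11/2 ≈ 5.500
Minimum mean = 1.000, attained e.g. along the cycle 1 → 1 with weight 1 and length 1. So λ(A) = 1/1 = 1.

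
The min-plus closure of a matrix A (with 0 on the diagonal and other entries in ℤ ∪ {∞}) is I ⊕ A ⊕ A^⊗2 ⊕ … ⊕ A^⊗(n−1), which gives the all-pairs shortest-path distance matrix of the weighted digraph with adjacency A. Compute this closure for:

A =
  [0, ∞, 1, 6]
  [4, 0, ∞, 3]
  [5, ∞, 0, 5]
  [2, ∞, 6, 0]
Closure =
  [0, ∞, 1, 6]
  [4, 0, 5, 3]
  [5, ∞, 0, 5]
  [2, ∞, 3, 0]

This is the Floyd-Warshall all-pairs shortest-path computation. For each intermediate vertex k = 0, 1, …, 3, update dist[i][j] ← min(dist[i][j], dist[i][k] + dist[k][j]). The final matrix gives, for each (i, j), the minimum total weight of any directed path from i to j (possibly empty when i = j).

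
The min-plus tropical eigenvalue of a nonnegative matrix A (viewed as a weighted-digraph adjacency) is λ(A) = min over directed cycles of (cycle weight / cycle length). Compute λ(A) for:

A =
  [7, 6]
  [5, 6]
λ(A) = 11/2

Enumerate directed cycles and compute their means (weight / length). Sample:
  cycle 0 → 0: weight = 7, length = 1, mean = 7/1 ≈ 7.000
  cycle 1 → 1: weight = 6, length = 1, mean = 6/1 ≈ 6.000
  cycle 0 → 1 → 0: weight = 11, length = 2, mean = 11/2 ≈ 5.500
  cycle 1 → 0 → 1: weight = 11, length = 2, mean = 11/2 ≈ 5.500
Minimum mean = 5.500, attained e.g. along the cycle 0 → 1 → 0 with weight 11 and length 2. So λ(A) = 11/2 = 11/2.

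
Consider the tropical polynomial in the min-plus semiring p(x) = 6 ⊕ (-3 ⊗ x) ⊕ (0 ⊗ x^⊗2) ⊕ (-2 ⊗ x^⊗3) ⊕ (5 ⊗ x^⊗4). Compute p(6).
p(6) = 3

A tropical monomial a ⊗ x^⊗i evaluates to a + i · x. Evaluating each term at x = 6:
  Term 0 contributes 6 + 0 · 6 = 6
  Term 1 contributes -3 + 1 · 6 = 3
  Term 2 contributes 0 + 2 · 6 = 12
  Term 3 contributes -2 + 3 · 6 = 16
  Term 4 contributes 5 + 4 · 6 = 29
p(6) = ⊕ of these = min[6, 3, 12, 16, 29] = 3.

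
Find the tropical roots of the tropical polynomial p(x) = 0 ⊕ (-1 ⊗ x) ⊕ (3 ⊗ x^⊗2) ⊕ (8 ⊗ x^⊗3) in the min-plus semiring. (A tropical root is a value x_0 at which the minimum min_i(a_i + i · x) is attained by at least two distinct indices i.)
Roots: {-5, -4, 1}

Each tropical root is a break point of the lower envelope of the lines y = a_i + i · x (there are 4 lines, with slopes 0, 1, ..., 3). Only the lines that attain the minimum somewhere contribute to roots; other lines are dominated. Here the surviving (envelope) indices are i = 3, i = 2, i = 1, i = 0.
Intersections between consecutive envelope lines give the roots: for adjacent envelope indices i < j the intersection is x = (a_i − a_j) / (j − i). Reading off the sorted break points: {-5, -4, 1}.
Verification: at each break x_0, at least two indices attain the minimum of min_i(a_i + i · x_0).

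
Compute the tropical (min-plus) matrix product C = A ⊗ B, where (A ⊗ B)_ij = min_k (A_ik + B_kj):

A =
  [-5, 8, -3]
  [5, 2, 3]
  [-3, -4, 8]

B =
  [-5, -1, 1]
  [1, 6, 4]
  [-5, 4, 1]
A ⊗ B =
  [-10, -6, -4]
  [-2, 4, 4]
  [-8, -4, -2]

Apply the min-plus product entry-by-entry:
  C[0][0] = min over k of (A[0][0] + B[0][0] = -5 + -5 = -10, A[0][1] + B[1][0] = 8 + 1 = 9, A[0][2] + B[2][0] = -3 + -5 = -8) = -10 (attained at k = 0)
  C[0][1] = min over k of (A[0][0] + B[0][1] = -5 + -1 = -6, A[0][1] + B[1][1] = 8 + 6 = 14, A[0][2] + B[2][1] = -3 + 4 = 1) = -6 (attained at k = 0)
  C[0][2] = min over k of (A[0][0] + B[0][2] = -5 + 1 = -4, A[0][1] + B[1][2] = 8 + 4 = 12, A[0][2] + B[2][2] = -3 + 1 = -2) = -4 (attained at k = 0)
  C[1][0] = min over k of (A[1][0] + B[0][0] = 5 + -5 = 0, A[1][1] + B[1][0] = 2 + 1 = 3, A[1][2] + B[2][0] = 3 + -5 = -2) = -2 (attained at k = 2)
  C[1][1] = min over k of (A[1][0] + B[0][1] = 5 + -1 = 4, A[1][1] + B[1][1] = 2 + 6 = 8, A[1][2] + B[2][1] = 3 + 4 = 7) = 4 (attained at k = 0)
  C[1][2] = min over k of (A[1][0] + B[0][2] = 5 + 1 = 6, A[1][1] + B[1][2] = 2 + 4 = 6, A[1][2] + B[2][2] = 3 + 1 = 4) = 4 (attained at k = 2)
  C[2][0] = min over k of (A[2][0] + B[0][0] = -3 + -5 = -8, A[2][1] + B[1][0] = -4 + 1 = -3, A[2][2] + B[2][0] = 8 + -5 = 3) = -8 (attained at k = 0)
  C[2][1] = min over k of (A[2][0] + B[0][1] = -3 + -1 = -4, A[2][1] + B[1][1] = -4 + 6 = 2, A[2][2] + B[2][1] = 8 + 4 = 12) = -4 (attained at k = 0)
  C[2][2] = min over k of (A[2][0] + B[0][2] = -3 + 1 = -2, A[2][1] + B[1][2] = -4 + 4 = 0, A[2][2] + B[2][2] = 8 + 1 = 9) = -2 (attained at k = 0)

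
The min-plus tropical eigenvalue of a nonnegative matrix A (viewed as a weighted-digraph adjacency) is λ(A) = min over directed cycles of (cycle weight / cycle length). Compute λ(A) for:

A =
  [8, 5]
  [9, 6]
λ(A) = 6

Enumerate directed cycles and compute their means (weight / length). Sample:
  cycle 0 → 0: weight = 8, length = 1, mean = 8/1 ≈ 8.000
  cycle 1 → 1: weight = 6, length = 1, mean = 6/1 ≈ 6.000
  cycle 0 → 1 → 0: weight = 14, length = 2, mean = 14/2 ≈ 7.000
  cycle 1 → 0 → 1: weight = 14, length = 2, mean = 14/2 ≈ 7.000
Minimum mean = 6.000, attained e.g. along the cycle 1 → 1 with weight 6 and length 1. So λ(A) = 6/1 = 6.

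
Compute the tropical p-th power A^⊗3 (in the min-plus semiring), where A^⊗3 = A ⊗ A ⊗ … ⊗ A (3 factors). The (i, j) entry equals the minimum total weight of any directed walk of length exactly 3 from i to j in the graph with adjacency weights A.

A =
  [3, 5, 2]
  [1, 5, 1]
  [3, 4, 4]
A^⊗3 =
  [7, 9, 7]
  [6, 7, 6]
  [8, 9, 7]

Each entry (A^⊗3)_ij equals the minimum over all length-3 walks i = v_0 → v_1 → … → v_3 = j of Σ_t A[v_t][v_{t+1}]. For example, for (i, j) = (0, 2) we minimise over 9 possible intermediate vertex sequences; the minimum is 7, attained along the walk 0 → 2 → 0 → 2.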